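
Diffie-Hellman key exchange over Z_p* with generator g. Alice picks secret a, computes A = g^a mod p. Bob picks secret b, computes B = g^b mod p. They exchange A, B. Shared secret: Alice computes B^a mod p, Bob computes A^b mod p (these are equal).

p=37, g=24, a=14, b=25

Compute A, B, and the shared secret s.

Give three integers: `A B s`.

Answer: 25 32 28

Derivation:
A = 24^14 mod 37  (bits of 14 = 1110)
  bit 0 = 1: r = r^2 * 24 mod 37 = 1^2 * 24 = 1*24 = 24
  bit 1 = 1: r = r^2 * 24 mod 37 = 24^2 * 24 = 21*24 = 23
  bit 2 = 1: r = r^2 * 24 mod 37 = 23^2 * 24 = 11*24 = 5
  bit 3 = 0: r = r^2 mod 37 = 5^2 = 25
  -> A = 25
B = 24^25 mod 37  (bits of 25 = 11001)
  bit 0 = 1: r = r^2 * 24 mod 37 = 1^2 * 24 = 1*24 = 24
  bit 1 = 1: r = r^2 * 24 mod 37 = 24^2 * 24 = 21*24 = 23
  bit 2 = 0: r = r^2 mod 37 = 23^2 = 11
  bit 3 = 0: r = r^2 mod 37 = 11^2 = 10
  bit 4 = 1: r = r^2 * 24 mod 37 = 10^2 * 24 = 26*24 = 32
  -> B = 32
s = B^a = 32^14 mod 37  (bits of 14 = 1110)
  bit 0 = 1: r = r^2 * 32 mod 37 = 1^2 * 32 = 1*32 = 32
  bit 1 = 1: r = r^2 * 32 mod 37 = 32^2 * 32 = 25*32 = 23
  bit 2 = 1: r = r^2 * 32 mod 37 = 23^2 * 32 = 11*32 = 19
  bit 3 = 0: r = r^2 mod 37 = 19^2 = 28
  -> s = B^a = 28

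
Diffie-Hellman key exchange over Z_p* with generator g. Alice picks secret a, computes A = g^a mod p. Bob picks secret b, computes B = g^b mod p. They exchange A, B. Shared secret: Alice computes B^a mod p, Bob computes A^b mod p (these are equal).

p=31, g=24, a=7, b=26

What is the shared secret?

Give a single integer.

Answer: 18

Derivation:
A = 24^7 mod 31  (bits of 7 = 111)
  bit 0 = 1: r = r^2 * 24 mod 31 = 1^2 * 24 = 1*24 = 24
  bit 1 = 1: r = r^2 * 24 mod 31 = 24^2 * 24 = 18*24 = 29
  bit 2 = 1: r = r^2 * 24 mod 31 = 29^2 * 24 = 4*24 = 3
  -> A = 3
B = 24^26 mod 31  (bits of 26 = 11010)
  bit 0 = 1: r = r^2 * 24 mod 31 = 1^2 * 24 = 1*24 = 24
  bit 1 = 1: r = r^2 * 24 mod 31 = 24^2 * 24 = 18*24 = 29
  bit 2 = 0: r = r^2 mod 31 = 29^2 = 4
  bit 3 = 1: r = r^2 * 24 mod 31 = 4^2 * 24 = 16*24 = 12
  bit 4 = 0: r = r^2 mod 31 = 12^2 = 20
  -> B = 20
s = B^a = 20^7 mod 31  (bits of 7 = 111)
  bit 0 = 1: r = r^2 * 20 mod 31 = 1^2 * 20 = 1*20 = 20
  bit 1 = 1: r = r^2 * 20 mod 31 = 20^2 * 20 = 28*20 = 2
  bit 2 = 1: r = r^2 * 20 mod 31 = 2^2 * 20 = 4*20 = 18
  -> s = B^a = 18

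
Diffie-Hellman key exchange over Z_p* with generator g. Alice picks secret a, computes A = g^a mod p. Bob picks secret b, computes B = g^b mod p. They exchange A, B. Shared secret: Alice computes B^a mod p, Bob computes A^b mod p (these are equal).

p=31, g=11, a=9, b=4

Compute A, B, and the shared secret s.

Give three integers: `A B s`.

A = 11^9 mod 31  (bits of 9 = 1001)
  bit 0 = 1: r = r^2 * 11 mod 31 = 1^2 * 11 = 1*11 = 11
  bit 1 = 0: r = r^2 mod 31 = 11^2 = 28
  bit 2 = 0: r = r^2 mod 31 = 28^2 = 9
  bit 3 = 1: r = r^2 * 11 mod 31 = 9^2 * 11 = 19*11 = 23
  -> A = 23
B = 11^4 mod 31  (bits of 4 = 100)
  bit 0 = 1: r = r^2 * 11 mod 31 = 1^2 * 11 = 1*11 = 11
  bit 1 = 0: r = r^2 mod 31 = 11^2 = 28
  bit 2 = 0: r = r^2 mod 31 = 28^2 = 9
  -> B = 9
s = B^a = 9^9 mod 31  (bits of 9 = 1001)
  bit 0 = 1: r = r^2 * 9 mod 31 = 1^2 * 9 = 1*9 = 9
  bit 1 = 0: r = r^2 mod 31 = 9^2 = 19
  bit 2 = 0: r = r^2 mod 31 = 19^2 = 20
  bit 3 = 1: r = r^2 * 9 mod 31 = 20^2 * 9 = 28*9 = 4
  -> s = B^a = 4

Answer: 23 9 4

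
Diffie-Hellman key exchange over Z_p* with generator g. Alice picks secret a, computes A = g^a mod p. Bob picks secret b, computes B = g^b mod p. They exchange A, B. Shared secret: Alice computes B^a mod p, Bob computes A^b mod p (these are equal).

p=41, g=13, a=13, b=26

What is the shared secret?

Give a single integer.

A = 13^13 mod 41  (bits of 13 = 1101)
  bit 0 = 1: r = r^2 * 13 mod 41 = 1^2 * 13 = 1*13 = 13
  bit 1 = 1: r = r^2 * 13 mod 41 = 13^2 * 13 = 5*13 = 24
  bit 2 = 0: r = r^2 mod 41 = 24^2 = 2
  bit 3 = 1: r = r^2 * 13 mod 41 = 2^2 * 13 = 4*13 = 11
  -> A = 11
B = 13^26 mod 41  (bits of 26 = 11010)
  bit 0 = 1: r = r^2 * 13 mod 41 = 1^2 * 13 = 1*13 = 13
  bit 1 = 1: r = r^2 * 13 mod 41 = 13^2 * 13 = 5*13 = 24
  bit 2 = 0: r = r^2 mod 41 = 24^2 = 2
  bit 3 = 1: r = r^2 * 13 mod 41 = 2^2 * 13 = 4*13 = 11
  bit 4 = 0: r = r^2 mod 41 = 11^2 = 39
  -> B = 39
s = B^a = 39^13 mod 41  (bits of 13 = 1101)
  bit 0 = 1: r = r^2 * 39 mod 41 = 1^2 * 39 = 1*39 = 39
  bit 1 = 1: r = r^2 * 39 mod 41 = 39^2 * 39 = 4*39 = 33
  bit 2 = 0: r = r^2 mod 41 = 33^2 = 23
  bit 3 = 1: r = r^2 * 39 mod 41 = 23^2 * 39 = 37*39 = 8
  -> s = B^a = 8

Answer: 8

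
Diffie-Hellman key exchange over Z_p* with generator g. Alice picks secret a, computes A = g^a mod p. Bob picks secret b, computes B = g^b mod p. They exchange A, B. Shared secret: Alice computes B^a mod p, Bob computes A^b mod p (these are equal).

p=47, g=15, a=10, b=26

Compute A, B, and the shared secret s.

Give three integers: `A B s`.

A = 15^10 mod 47  (bits of 10 = 1010)
  bit 0 = 1: r = r^2 * 15 mod 47 = 1^2 * 15 = 1*15 = 15
  bit 1 = 0: r = r^2 mod 47 = 15^2 = 37
  bit 2 = 1: r = r^2 * 15 mod 47 = 37^2 * 15 = 6*15 = 43
  bit 3 = 0: r = r^2 mod 47 = 43^2 = 16
  -> A = 16
B = 15^26 mod 47  (bits of 26 = 11010)
  bit 0 = 1: r = r^2 * 15 mod 47 = 1^2 * 15 = 1*15 = 15
  bit 1 = 1: r = r^2 * 15 mod 47 = 15^2 * 15 = 37*15 = 38
  bit 2 = 0: r = r^2 mod 47 = 38^2 = 34
  bit 3 = 1: r = r^2 * 15 mod 47 = 34^2 * 15 = 28*15 = 44
  bit 4 = 0: r = r^2 mod 47 = 44^2 = 9
  -> B = 9
s = B^a = 9^10 mod 47  (bits of 10 = 1010)
  bit 0 = 1: r = r^2 * 9 mod 47 = 1^2 * 9 = 1*9 = 9
  bit 1 = 0: r = r^2 mod 47 = 9^2 = 34
  bit 2 = 1: r = r^2 * 9 mod 47 = 34^2 * 9 = 28*9 = 17
  bit 3 = 0: r = r^2 mod 47 = 17^2 = 7
  -> s = B^a = 7

Answer: 16 9 7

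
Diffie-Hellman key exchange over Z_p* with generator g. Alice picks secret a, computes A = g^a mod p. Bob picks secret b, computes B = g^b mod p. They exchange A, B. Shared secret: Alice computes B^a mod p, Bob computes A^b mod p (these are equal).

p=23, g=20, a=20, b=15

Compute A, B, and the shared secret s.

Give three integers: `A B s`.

Answer: 18 11 4

Derivation:
A = 20^20 mod 23  (bits of 20 = 10100)
  bit 0 = 1: r = r^2 * 20 mod 23 = 1^2 * 20 = 1*20 = 20
  bit 1 = 0: r = r^2 mod 23 = 20^2 = 9
  bit 2 = 1: r = r^2 * 20 mod 23 = 9^2 * 20 = 12*20 = 10
  bit 3 = 0: r = r^2 mod 23 = 10^2 = 8
  bit 4 = 0: r = r^2 mod 23 = 8^2 = 18
  -> A = 18
B = 20^15 mod 23  (bits of 15 = 1111)
  bit 0 = 1: r = r^2 * 20 mod 23 = 1^2 * 20 = 1*20 = 20
  bit 1 = 1: r = r^2 * 20 mod 23 = 20^2 * 20 = 9*20 = 19
  bit 2 = 1: r = r^2 * 20 mod 23 = 19^2 * 20 = 16*20 = 21
  bit 3 = 1: r = r^2 * 20 mod 23 = 21^2 * 20 = 4*20 = 11
  -> B = 11
s = B^a = 11^20 mod 23  (bits of 20 = 10100)
  bit 0 = 1: r = r^2 * 11 mod 23 = 1^2 * 11 = 1*11 = 11
  bit 1 = 0: r = r^2 mod 23 = 11^2 = 6
  bit 2 = 1: r = r^2 * 11 mod 23 = 6^2 * 11 = 13*11 = 5
  bit 3 = 0: r = r^2 mod 23 = 5^2 = 2
  bit 4 = 0: r = r^2 mod 23 = 2^2 = 4
  -> s = B^a = 4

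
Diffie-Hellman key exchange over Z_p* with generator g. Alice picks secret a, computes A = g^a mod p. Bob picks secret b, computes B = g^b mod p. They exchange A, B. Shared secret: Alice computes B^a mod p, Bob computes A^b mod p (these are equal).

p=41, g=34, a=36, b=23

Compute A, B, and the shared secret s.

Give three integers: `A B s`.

A = 34^36 mod 41  (bits of 36 = 100100)
  bit 0 = 1: r = r^2 * 34 mod 41 = 1^2 * 34 = 1*34 = 34
  bit 1 = 0: r = r^2 mod 41 = 34^2 = 8
  bit 2 = 0: r = r^2 mod 41 = 8^2 = 23
  bit 3 = 1: r = r^2 * 34 mod 41 = 23^2 * 34 = 37*34 = 28
  bit 4 = 0: r = r^2 mod 41 = 28^2 = 5
  bit 5 = 0: r = r^2 mod 41 = 5^2 = 25
  -> A = 25
B = 34^23 mod 41  (bits of 23 = 10111)
  bit 0 = 1: r = r^2 * 34 mod 41 = 1^2 * 34 = 1*34 = 34
  bit 1 = 0: r = r^2 mod 41 = 34^2 = 8
  bit 2 = 1: r = r^2 * 34 mod 41 = 8^2 * 34 = 23*34 = 3
  bit 3 = 1: r = r^2 * 34 mod 41 = 3^2 * 34 = 9*34 = 19
  bit 4 = 1: r = r^2 * 34 mod 41 = 19^2 * 34 = 33*34 = 15
  -> B = 15
s = B^a = 15^36 mod 41  (bits of 36 = 100100)
  bit 0 = 1: r = r^2 * 15 mod 41 = 1^2 * 15 = 1*15 = 15
  bit 1 = 0: r = r^2 mod 41 = 15^2 = 20
  bit 2 = 0: r = r^2 mod 41 = 20^2 = 31
  bit 3 = 1: r = r^2 * 15 mod 41 = 31^2 * 15 = 18*15 = 24
  bit 4 = 0: r = r^2 mod 41 = 24^2 = 2
  bit 5 = 0: r = r^2 mod 41 = 2^2 = 4
  -> s = B^a = 4

Answer: 25 15 4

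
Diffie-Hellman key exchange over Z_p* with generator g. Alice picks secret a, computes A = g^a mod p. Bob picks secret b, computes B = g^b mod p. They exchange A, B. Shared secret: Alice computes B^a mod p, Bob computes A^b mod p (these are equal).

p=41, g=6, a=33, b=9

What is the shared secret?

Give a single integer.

A = 6^33 mod 41  (bits of 33 = 100001)
  bit 0 = 1: r = r^2 * 6 mod 41 = 1^2 * 6 = 1*6 = 6
  bit 1 = 0: r = r^2 mod 41 = 6^2 = 36
  bit 2 = 0: r = r^2 mod 41 = 36^2 = 25
  bit 3 = 0: r = r^2 mod 41 = 25^2 = 10
  bit 4 = 0: r = r^2 mod 41 = 10^2 = 18
  bit 5 = 1: r = r^2 * 6 mod 41 = 18^2 * 6 = 37*6 = 17
  -> A = 17
B = 6^9 mod 41  (bits of 9 = 1001)
  bit 0 = 1: r = r^2 * 6 mod 41 = 1^2 * 6 = 1*6 = 6
  bit 1 = 0: r = r^2 mod 41 = 6^2 = 36
  bit 2 = 0: r = r^2 mod 41 = 36^2 = 25
  bit 3 = 1: r = r^2 * 6 mod 41 = 25^2 * 6 = 10*6 = 19
  -> B = 19
s = B^a = 19^33 mod 41  (bits of 33 = 100001)
  bit 0 = 1: r = r^2 * 19 mod 41 = 1^2 * 19 = 1*19 = 19
  bit 1 = 0: r = r^2 mod 41 = 19^2 = 33
  bit 2 = 0: r = r^2 mod 41 = 33^2 = 23
  bit 3 = 0: r = r^2 mod 41 = 23^2 = 37
  bit 4 = 0: r = r^2 mod 41 = 37^2 = 16
  bit 5 = 1: r = r^2 * 19 mod 41 = 16^2 * 19 = 10*19 = 26
  -> s = B^a = 26

Answer: 26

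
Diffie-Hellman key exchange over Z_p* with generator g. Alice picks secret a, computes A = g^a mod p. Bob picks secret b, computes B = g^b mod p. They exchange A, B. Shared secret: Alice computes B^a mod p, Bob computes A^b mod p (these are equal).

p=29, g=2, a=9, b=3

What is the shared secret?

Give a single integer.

Answer: 15

Derivation:
A = 2^9 mod 29  (bits of 9 = 1001)
  bit 0 = 1: r = r^2 * 2 mod 29 = 1^2 * 2 = 1*2 = 2
  bit 1 = 0: r = r^2 mod 29 = 2^2 = 4
  bit 2 = 0: r = r^2 mod 29 = 4^2 = 16
  bit 3 = 1: r = r^2 * 2 mod 29 = 16^2 * 2 = 24*2 = 19
  -> A = 19
B = 2^3 mod 29  (bits of 3 = 11)
  bit 0 = 1: r = r^2 * 2 mod 29 = 1^2 * 2 = 1*2 = 2
  bit 1 = 1: r = r^2 * 2 mod 29 = 2^2 * 2 = 4*2 = 8
  -> B = 8
s = B^a = 8^9 mod 29  (bits of 9 = 1001)
  bit 0 = 1: r = r^2 * 8 mod 29 = 1^2 * 8 = 1*8 = 8
  bit 1 = 0: r = r^2 mod 29 = 8^2 = 6
  bit 2 = 0: r = r^2 mod 29 = 6^2 = 7
  bit 3 = 1: r = r^2 * 8 mod 29 = 7^2 * 8 = 20*8 = 15
  -> s = B^a = 15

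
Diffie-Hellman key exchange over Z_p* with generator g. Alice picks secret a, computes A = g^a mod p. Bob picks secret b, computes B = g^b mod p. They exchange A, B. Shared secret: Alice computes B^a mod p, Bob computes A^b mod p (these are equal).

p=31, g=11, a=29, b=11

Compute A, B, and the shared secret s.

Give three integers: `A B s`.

A = 11^29 mod 31  (bits of 29 = 11101)
  bit 0 = 1: r = r^2 * 11 mod 31 = 1^2 * 11 = 1*11 = 11
  bit 1 = 1: r = r^2 * 11 mod 31 = 11^2 * 11 = 28*11 = 29
  bit 2 = 1: r = r^2 * 11 mod 31 = 29^2 * 11 = 4*11 = 13
  bit 3 = 0: r = r^2 mod 31 = 13^2 = 14
  bit 4 = 1: r = r^2 * 11 mod 31 = 14^2 * 11 = 10*11 = 17
  -> A = 17
B = 11^11 mod 31  (bits of 11 = 1011)
  bit 0 = 1: r = r^2 * 11 mod 31 = 1^2 * 11 = 1*11 = 11
  bit 1 = 0: r = r^2 mod 31 = 11^2 = 28
  bit 2 = 1: r = r^2 * 11 mod 31 = 28^2 * 11 = 9*11 = 6
  bit 3 = 1: r = r^2 * 11 mod 31 = 6^2 * 11 = 5*11 = 24
  -> B = 24
s = B^a = 24^29 mod 31  (bits of 29 = 11101)
  bit 0 = 1: r = r^2 * 24 mod 31 = 1^2 * 24 = 1*24 = 24
  bit 1 = 1: r = r^2 * 24 mod 31 = 24^2 * 24 = 18*24 = 29
  bit 2 = 1: r = r^2 * 24 mod 31 = 29^2 * 24 = 4*24 = 3
  bit 3 = 0: r = r^2 mod 31 = 3^2 = 9
  bit 4 = 1: r = r^2 * 24 mod 31 = 9^2 * 24 = 19*24 = 22
  -> s = B^a = 22

Answer: 17 24 22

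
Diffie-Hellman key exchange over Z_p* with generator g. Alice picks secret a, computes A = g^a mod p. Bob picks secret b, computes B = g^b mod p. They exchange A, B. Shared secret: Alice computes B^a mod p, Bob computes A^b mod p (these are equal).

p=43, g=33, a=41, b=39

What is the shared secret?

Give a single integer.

Answer: 32

Derivation:
A = 33^41 mod 43  (bits of 41 = 101001)
  bit 0 = 1: r = r^2 * 33 mod 43 = 1^2 * 33 = 1*33 = 33
  bit 1 = 0: r = r^2 mod 43 = 33^2 = 14
  bit 2 = 1: r = r^2 * 33 mod 43 = 14^2 * 33 = 24*33 = 18
  bit 3 = 0: r = r^2 mod 43 = 18^2 = 23
  bit 4 = 0: r = r^2 mod 43 = 23^2 = 13
  bit 5 = 1: r = r^2 * 33 mod 43 = 13^2 * 33 = 40*33 = 30
  -> A = 30
B = 33^39 mod 43  (bits of 39 = 100111)
  bit 0 = 1: r = r^2 * 33 mod 43 = 1^2 * 33 = 1*33 = 33
  bit 1 = 0: r = r^2 mod 43 = 33^2 = 14
  bit 2 = 0: r = r^2 mod 43 = 14^2 = 24
  bit 3 = 1: r = r^2 * 33 mod 43 = 24^2 * 33 = 17*33 = 2
  bit 4 = 1: r = r^2 * 33 mod 43 = 2^2 * 33 = 4*33 = 3
  bit 5 = 1: r = r^2 * 33 mod 43 = 3^2 * 33 = 9*33 = 39
  -> B = 39
s = B^a = 39^41 mod 43  (bits of 41 = 101001)
  bit 0 = 1: r = r^2 * 39 mod 43 = 1^2 * 39 = 1*39 = 39
  bit 1 = 0: r = r^2 mod 43 = 39^2 = 16
  bit 2 = 1: r = r^2 * 39 mod 43 = 16^2 * 39 = 41*39 = 8
  bit 3 = 0: r = r^2 mod 43 = 8^2 = 21
  bit 4 = 0: r = r^2 mod 43 = 21^2 = 11
  bit 5 = 1: r = r^2 * 39 mod 43 = 11^2 * 39 = 35*39 = 32
  -> s = B^a = 32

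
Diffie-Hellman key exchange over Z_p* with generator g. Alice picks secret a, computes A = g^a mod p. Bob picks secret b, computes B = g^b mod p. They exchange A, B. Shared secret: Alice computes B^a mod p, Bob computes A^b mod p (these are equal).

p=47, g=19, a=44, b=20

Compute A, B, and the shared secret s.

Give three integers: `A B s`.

Answer: 25 16 9

Derivation:
A = 19^44 mod 47  (bits of 44 = 101100)
  bit 0 = 1: r = r^2 * 19 mod 47 = 1^2 * 19 = 1*19 = 19
  bit 1 = 0: r = r^2 mod 47 = 19^2 = 32
  bit 2 = 1: r = r^2 * 19 mod 47 = 32^2 * 19 = 37*19 = 45
  bit 3 = 1: r = r^2 * 19 mod 47 = 45^2 * 19 = 4*19 = 29
  bit 4 = 0: r = r^2 mod 47 = 29^2 = 42
  bit 5 = 0: r = r^2 mod 47 = 42^2 = 25
  -> A = 25
B = 19^20 mod 47  (bits of 20 = 10100)
  bit 0 = 1: r = r^2 * 19 mod 47 = 1^2 * 19 = 1*19 = 19
  bit 1 = 0: r = r^2 mod 47 = 19^2 = 32
  bit 2 = 1: r = r^2 * 19 mod 47 = 32^2 * 19 = 37*19 = 45
  bit 3 = 0: r = r^2 mod 47 = 45^2 = 4
  bit 4 = 0: r = r^2 mod 47 = 4^2 = 16
  -> B = 16
s = B^a = 16^44 mod 47  (bits of 44 = 101100)
  bit 0 = 1: r = r^2 * 16 mod 47 = 1^2 * 16 = 1*16 = 16
  bit 1 = 0: r = r^2 mod 47 = 16^2 = 21
  bit 2 = 1: r = r^2 * 16 mod 47 = 21^2 * 16 = 18*16 = 6
  bit 3 = 1: r = r^2 * 16 mod 47 = 6^2 * 16 = 36*16 = 12
  bit 4 = 0: r = r^2 mod 47 = 12^2 = 3
  bit 5 = 0: r = r^2 mod 47 = 3^2 = 9
  -> s = B^a = 9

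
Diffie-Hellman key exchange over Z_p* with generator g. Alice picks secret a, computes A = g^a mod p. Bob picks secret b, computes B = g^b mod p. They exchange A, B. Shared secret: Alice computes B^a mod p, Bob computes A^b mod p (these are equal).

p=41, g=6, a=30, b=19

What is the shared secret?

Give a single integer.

Answer: 32

Derivation:
A = 6^30 mod 41  (bits of 30 = 11110)
  bit 0 = 1: r = r^2 * 6 mod 41 = 1^2 * 6 = 1*6 = 6
  bit 1 = 1: r = r^2 * 6 mod 41 = 6^2 * 6 = 36*6 = 11
  bit 2 = 1: r = r^2 * 6 mod 41 = 11^2 * 6 = 39*6 = 29
  bit 3 = 1: r = r^2 * 6 mod 41 = 29^2 * 6 = 21*6 = 3
  bit 4 = 0: r = r^2 mod 41 = 3^2 = 9
  -> A = 9
B = 6^19 mod 41  (bits of 19 = 10011)
  bit 0 = 1: r = r^2 * 6 mod 41 = 1^2 * 6 = 1*6 = 6
  bit 1 = 0: r = r^2 mod 41 = 6^2 = 36
  bit 2 = 0: r = r^2 mod 41 = 36^2 = 25
  bit 3 = 1: r = r^2 * 6 mod 41 = 25^2 * 6 = 10*6 = 19
  bit 4 = 1: r = r^2 * 6 mod 41 = 19^2 * 6 = 33*6 = 34
  -> B = 34
s = B^a = 34^30 mod 41  (bits of 30 = 11110)
  bit 0 = 1: r = r^2 * 34 mod 41 = 1^2 * 34 = 1*34 = 34
  bit 1 = 1: r = r^2 * 34 mod 41 = 34^2 * 34 = 8*34 = 26
  bit 2 = 1: r = r^2 * 34 mod 41 = 26^2 * 34 = 20*34 = 24
  bit 3 = 1: r = r^2 * 34 mod 41 = 24^2 * 34 = 2*34 = 27
  bit 4 = 0: r = r^2 mod 41 = 27^2 = 32
  -> s = B^a = 32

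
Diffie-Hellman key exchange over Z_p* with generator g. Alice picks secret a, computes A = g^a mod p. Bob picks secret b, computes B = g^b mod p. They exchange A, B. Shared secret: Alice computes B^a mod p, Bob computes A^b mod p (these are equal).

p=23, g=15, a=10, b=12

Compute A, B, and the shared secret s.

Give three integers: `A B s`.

A = 15^10 mod 23  (bits of 10 = 1010)
  bit 0 = 1: r = r^2 * 15 mod 23 = 1^2 * 15 = 1*15 = 15
  bit 1 = 0: r = r^2 mod 23 = 15^2 = 18
  bit 2 = 1: r = r^2 * 15 mod 23 = 18^2 * 15 = 2*15 = 7
  bit 3 = 0: r = r^2 mod 23 = 7^2 = 3
  -> A = 3
B = 15^12 mod 23  (bits of 12 = 1100)
  bit 0 = 1: r = r^2 * 15 mod 23 = 1^2 * 15 = 1*15 = 15
  bit 1 = 1: r = r^2 * 15 mod 23 = 15^2 * 15 = 18*15 = 17
  bit 2 = 0: r = r^2 mod 23 = 17^2 = 13
  bit 3 = 0: r = r^2 mod 23 = 13^2 = 8
  -> B = 8
s = B^a = 8^10 mod 23  (bits of 10 = 1010)
  bit 0 = 1: r = r^2 * 8 mod 23 = 1^2 * 8 = 1*8 = 8
  bit 1 = 0: r = r^2 mod 23 = 8^2 = 18
  bit 2 = 1: r = r^2 * 8 mod 23 = 18^2 * 8 = 2*8 = 16
  bit 3 = 0: r = r^2 mod 23 = 16^2 = 3
  -> s = B^a = 3

Answer: 3 8 3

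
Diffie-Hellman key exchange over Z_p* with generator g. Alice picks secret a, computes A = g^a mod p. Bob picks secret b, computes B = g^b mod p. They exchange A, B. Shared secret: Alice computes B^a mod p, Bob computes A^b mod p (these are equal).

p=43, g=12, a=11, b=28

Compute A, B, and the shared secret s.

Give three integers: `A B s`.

Answer: 26 6 36

Derivation:
A = 12^11 mod 43  (bits of 11 = 1011)
  bit 0 = 1: r = r^2 * 12 mod 43 = 1^2 * 12 = 1*12 = 12
  bit 1 = 0: r = r^2 mod 43 = 12^2 = 15
  bit 2 = 1: r = r^2 * 12 mod 43 = 15^2 * 12 = 10*12 = 34
  bit 3 = 1: r = r^2 * 12 mod 43 = 34^2 * 12 = 38*12 = 26
  -> A = 26
B = 12^28 mod 43  (bits of 28 = 11100)
  bit 0 = 1: r = r^2 * 12 mod 43 = 1^2 * 12 = 1*12 = 12
  bit 1 = 1: r = r^2 * 12 mod 43 = 12^2 * 12 = 15*12 = 8
  bit 2 = 1: r = r^2 * 12 mod 43 = 8^2 * 12 = 21*12 = 37
  bit 3 = 0: r = r^2 mod 43 = 37^2 = 36
  bit 4 = 0: r = r^2 mod 43 = 36^2 = 6
  -> B = 6
s = B^a = 6^11 mod 43  (bits of 11 = 1011)
  bit 0 = 1: r = r^2 * 6 mod 43 = 1^2 * 6 = 1*6 = 6
  bit 1 = 0: r = r^2 mod 43 = 6^2 = 36
  bit 2 = 1: r = r^2 * 6 mod 43 = 36^2 * 6 = 6*6 = 36
  bit 3 = 1: r = r^2 * 6 mod 43 = 36^2 * 6 = 6*6 = 36
  -> s = B^a = 36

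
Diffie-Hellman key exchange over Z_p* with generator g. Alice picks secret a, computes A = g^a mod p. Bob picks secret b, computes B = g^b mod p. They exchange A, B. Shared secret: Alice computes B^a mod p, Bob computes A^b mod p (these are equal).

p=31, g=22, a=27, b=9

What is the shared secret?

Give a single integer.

A = 22^27 mod 31  (bits of 27 = 11011)
  bit 0 = 1: r = r^2 * 22 mod 31 = 1^2 * 22 = 1*22 = 22
  bit 1 = 1: r = r^2 * 22 mod 31 = 22^2 * 22 = 19*22 = 15
  bit 2 = 0: r = r^2 mod 31 = 15^2 = 8
  bit 3 = 1: r = r^2 * 22 mod 31 = 8^2 * 22 = 2*22 = 13
  bit 4 = 1: r = r^2 * 22 mod 31 = 13^2 * 22 = 14*22 = 29
  -> A = 29
B = 22^9 mod 31  (bits of 9 = 1001)
  bit 0 = 1: r = r^2 * 22 mod 31 = 1^2 * 22 = 1*22 = 22
  bit 1 = 0: r = r^2 mod 31 = 22^2 = 19
  bit 2 = 0: r = r^2 mod 31 = 19^2 = 20
  bit 3 = 1: r = r^2 * 22 mod 31 = 20^2 * 22 = 28*22 = 27
  -> B = 27
s = B^a = 27^27 mod 31  (bits of 27 = 11011)
  bit 0 = 1: r = r^2 * 27 mod 31 = 1^2 * 27 = 1*27 = 27
  bit 1 = 1: r = r^2 * 27 mod 31 = 27^2 * 27 = 16*27 = 29
  bit 2 = 0: r = r^2 mod 31 = 29^2 = 4
  bit 3 = 1: r = r^2 * 27 mod 31 = 4^2 * 27 = 16*27 = 29
  bit 4 = 1: r = r^2 * 27 mod 31 = 29^2 * 27 = 4*27 = 15
  -> s = B^a = 15

Answer: 15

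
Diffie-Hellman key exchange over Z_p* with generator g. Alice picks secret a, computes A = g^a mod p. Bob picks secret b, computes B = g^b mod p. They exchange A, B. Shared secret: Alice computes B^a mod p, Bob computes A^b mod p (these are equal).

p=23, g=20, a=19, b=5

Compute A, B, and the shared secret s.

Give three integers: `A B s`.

Answer: 17 10 21

Derivation:
A = 20^19 mod 23  (bits of 19 = 10011)
  bit 0 = 1: r = r^2 * 20 mod 23 = 1^2 * 20 = 1*20 = 20
  bit 1 = 0: r = r^2 mod 23 = 20^2 = 9
  bit 2 = 0: r = r^2 mod 23 = 9^2 = 12
  bit 3 = 1: r = r^2 * 20 mod 23 = 12^2 * 20 = 6*20 = 5
  bit 4 = 1: r = r^2 * 20 mod 23 = 5^2 * 20 = 2*20 = 17
  -> A = 17
B = 20^5 mod 23  (bits of 5 = 101)
  bit 0 = 1: r = r^2 * 20 mod 23 = 1^2 * 20 = 1*20 = 20
  bit 1 = 0: r = r^2 mod 23 = 20^2 = 9
  bit 2 = 1: r = r^2 * 20 mod 23 = 9^2 * 20 = 12*20 = 10
  -> B = 10
s = B^a = 10^19 mod 23  (bits of 19 = 10011)
  bit 0 = 1: r = r^2 * 10 mod 23 = 1^2 * 10 = 1*10 = 10
  bit 1 = 0: r = r^2 mod 23 = 10^2 = 8
  bit 2 = 0: r = r^2 mod 23 = 8^2 = 18
  bit 3 = 1: r = r^2 * 10 mod 23 = 18^2 * 10 = 2*10 = 20
  bit 4 = 1: r = r^2 * 10 mod 23 = 20^2 * 10 = 9*10 = 21
  -> s = B^a = 21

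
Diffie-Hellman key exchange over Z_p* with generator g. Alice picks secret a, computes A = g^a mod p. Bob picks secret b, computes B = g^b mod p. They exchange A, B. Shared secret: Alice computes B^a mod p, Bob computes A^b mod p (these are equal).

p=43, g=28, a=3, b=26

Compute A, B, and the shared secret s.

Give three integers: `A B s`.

Answer: 22 38 4

Derivation:
A = 28^3 mod 43  (bits of 3 = 11)
  bit 0 = 1: r = r^2 * 28 mod 43 = 1^2 * 28 = 1*28 = 28
  bit 1 = 1: r = r^2 * 28 mod 43 = 28^2 * 28 = 10*28 = 22
  -> A = 22
B = 28^26 mod 43  (bits of 26 = 11010)
  bit 0 = 1: r = r^2 * 28 mod 43 = 1^2 * 28 = 1*28 = 28
  bit 1 = 1: r = r^2 * 28 mod 43 = 28^2 * 28 = 10*28 = 22
  bit 2 = 0: r = r^2 mod 43 = 22^2 = 11
  bit 3 = 1: r = r^2 * 28 mod 43 = 11^2 * 28 = 35*28 = 34
  bit 4 = 0: r = r^2 mod 43 = 34^2 = 38
  -> B = 38
s = B^a = 38^3 mod 43  (bits of 3 = 11)
  bit 0 = 1: r = r^2 * 38 mod 43 = 1^2 * 38 = 1*38 = 38
  bit 1 = 1: r = r^2 * 38 mod 43 = 38^2 * 38 = 25*38 = 4
  -> s = B^a = 4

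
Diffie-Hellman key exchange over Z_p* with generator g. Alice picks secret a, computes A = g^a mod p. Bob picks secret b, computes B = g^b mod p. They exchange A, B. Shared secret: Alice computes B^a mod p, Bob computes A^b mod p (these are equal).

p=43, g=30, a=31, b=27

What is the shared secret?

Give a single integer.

Answer: 32

Derivation:
A = 30^31 mod 43  (bits of 31 = 11111)
  bit 0 = 1: r = r^2 * 30 mod 43 = 1^2 * 30 = 1*30 = 30
  bit 1 = 1: r = r^2 * 30 mod 43 = 30^2 * 30 = 40*30 = 39
  bit 2 = 1: r = r^2 * 30 mod 43 = 39^2 * 30 = 16*30 = 7
  bit 3 = 1: r = r^2 * 30 mod 43 = 7^2 * 30 = 6*30 = 8
  bit 4 = 1: r = r^2 * 30 mod 43 = 8^2 * 30 = 21*30 = 28
  -> A = 28
B = 30^27 mod 43  (bits of 27 = 11011)
  bit 0 = 1: r = r^2 * 30 mod 43 = 1^2 * 30 = 1*30 = 30
  bit 1 = 1: r = r^2 * 30 mod 43 = 30^2 * 30 = 40*30 = 39
  bit 2 = 0: r = r^2 mod 43 = 39^2 = 16
  bit 3 = 1: r = r^2 * 30 mod 43 = 16^2 * 30 = 41*30 = 26
  bit 4 = 1: r = r^2 * 30 mod 43 = 26^2 * 30 = 31*30 = 27
  -> B = 27
s = B^a = 27^31 mod 43  (bits of 31 = 11111)
  bit 0 = 1: r = r^2 * 27 mod 43 = 1^2 * 27 = 1*27 = 27
  bit 1 = 1: r = r^2 * 27 mod 43 = 27^2 * 27 = 41*27 = 32
  bit 2 = 1: r = r^2 * 27 mod 43 = 32^2 * 27 = 35*27 = 42
  bit 3 = 1: r = r^2 * 27 mod 43 = 42^2 * 27 = 1*27 = 27
  bit 4 = 1: r = r^2 * 27 mod 43 = 27^2 * 27 = 41*27 = 32
  -> s = B^a = 32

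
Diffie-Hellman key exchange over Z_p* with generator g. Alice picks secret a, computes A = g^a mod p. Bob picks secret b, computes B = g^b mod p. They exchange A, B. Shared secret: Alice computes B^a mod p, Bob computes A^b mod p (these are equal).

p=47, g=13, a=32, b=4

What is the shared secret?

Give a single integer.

Answer: 24

Derivation:
A = 13^32 mod 47  (bits of 32 = 100000)
  bit 0 = 1: r = r^2 * 13 mod 47 = 1^2 * 13 = 1*13 = 13
  bit 1 = 0: r = r^2 mod 47 = 13^2 = 28
  bit 2 = 0: r = r^2 mod 47 = 28^2 = 32
  bit 3 = 0: r = r^2 mod 47 = 32^2 = 37
  bit 4 = 0: r = r^2 mod 47 = 37^2 = 6
  bit 5 = 0: r = r^2 mod 47 = 6^2 = 36
  -> A = 36
B = 13^4 mod 47  (bits of 4 = 100)
  bit 0 = 1: r = r^2 * 13 mod 47 = 1^2 * 13 = 1*13 = 13
  bit 1 = 0: r = r^2 mod 47 = 13^2 = 28
  bit 2 = 0: r = r^2 mod 47 = 28^2 = 32
  -> B = 32
s = B^a = 32^32 mod 47  (bits of 32 = 100000)
  bit 0 = 1: r = r^2 * 32 mod 47 = 1^2 * 32 = 1*32 = 32
  bit 1 = 0: r = r^2 mod 47 = 32^2 = 37
  bit 2 = 0: r = r^2 mod 47 = 37^2 = 6
  bit 3 = 0: r = r^2 mod 47 = 6^2 = 36
  bit 4 = 0: r = r^2 mod 47 = 36^2 = 27
  bit 5 = 0: r = r^2 mod 47 = 27^2 = 24
  -> s = B^a = 24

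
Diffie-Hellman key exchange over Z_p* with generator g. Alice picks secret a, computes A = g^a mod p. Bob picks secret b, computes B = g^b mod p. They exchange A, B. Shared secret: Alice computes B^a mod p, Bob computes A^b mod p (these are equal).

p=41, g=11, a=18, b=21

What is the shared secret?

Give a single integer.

A = 11^18 mod 41  (bits of 18 = 10010)
  bit 0 = 1: r = r^2 * 11 mod 41 = 1^2 * 11 = 1*11 = 11
  bit 1 = 0: r = r^2 mod 41 = 11^2 = 39
  bit 2 = 0: r = r^2 mod 41 = 39^2 = 4
  bit 3 = 1: r = r^2 * 11 mod 41 = 4^2 * 11 = 16*11 = 12
  bit 4 = 0: r = r^2 mod 41 = 12^2 = 21
  -> A = 21
B = 11^21 mod 41  (bits of 21 = 10101)
  bit 0 = 1: r = r^2 * 11 mod 41 = 1^2 * 11 = 1*11 = 11
  bit 1 = 0: r = r^2 mod 41 = 11^2 = 39
  bit 2 = 1: r = r^2 * 11 mod 41 = 39^2 * 11 = 4*11 = 3
  bit 3 = 0: r = r^2 mod 41 = 3^2 = 9
  bit 4 = 1: r = r^2 * 11 mod 41 = 9^2 * 11 = 40*11 = 30
  -> B = 30
s = B^a = 30^18 mod 41  (bits of 18 = 10010)
  bit 0 = 1: r = r^2 * 30 mod 41 = 1^2 * 30 = 1*30 = 30
  bit 1 = 0: r = r^2 mod 41 = 30^2 = 39
  bit 2 = 0: r = r^2 mod 41 = 39^2 = 4
  bit 3 = 1: r = r^2 * 30 mod 41 = 4^2 * 30 = 16*30 = 29
  bit 4 = 0: r = r^2 mod 41 = 29^2 = 21
  -> s = B^a = 21

Answer: 21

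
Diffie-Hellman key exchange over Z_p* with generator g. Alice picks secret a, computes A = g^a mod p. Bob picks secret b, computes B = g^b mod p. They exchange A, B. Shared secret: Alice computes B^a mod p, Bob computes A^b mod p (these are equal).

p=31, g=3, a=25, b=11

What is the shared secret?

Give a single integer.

Answer: 26

Derivation:
A = 3^25 mod 31  (bits of 25 = 11001)
  bit 0 = 1: r = r^2 * 3 mod 31 = 1^2 * 3 = 1*3 = 3
  bit 1 = 1: r = r^2 * 3 mod 31 = 3^2 * 3 = 9*3 = 27
  bit 2 = 0: r = r^2 mod 31 = 27^2 = 16
  bit 3 = 0: r = r^2 mod 31 = 16^2 = 8
  bit 4 = 1: r = r^2 * 3 mod 31 = 8^2 * 3 = 2*3 = 6
  -> A = 6
B = 3^11 mod 31  (bits of 11 = 1011)
  bit 0 = 1: r = r^2 * 3 mod 31 = 1^2 * 3 = 1*3 = 3
  bit 1 = 0: r = r^2 mod 31 = 3^2 = 9
  bit 2 = 1: r = r^2 * 3 mod 31 = 9^2 * 3 = 19*3 = 26
  bit 3 = 1: r = r^2 * 3 mod 31 = 26^2 * 3 = 25*3 = 13
  -> B = 13
s = B^a = 13^25 mod 31  (bits of 25 = 11001)
  bit 0 = 1: r = r^2 * 13 mod 31 = 1^2 * 13 = 1*13 = 13
  bit 1 = 1: r = r^2 * 13 mod 31 = 13^2 * 13 = 14*13 = 27
  bit 2 = 0: r = r^2 mod 31 = 27^2 = 16
  bit 3 = 0: r = r^2 mod 31 = 16^2 = 8
  bit 4 = 1: r = r^2 * 13 mod 31 = 8^2 * 13 = 2*13 = 26
  -> s = B^a = 26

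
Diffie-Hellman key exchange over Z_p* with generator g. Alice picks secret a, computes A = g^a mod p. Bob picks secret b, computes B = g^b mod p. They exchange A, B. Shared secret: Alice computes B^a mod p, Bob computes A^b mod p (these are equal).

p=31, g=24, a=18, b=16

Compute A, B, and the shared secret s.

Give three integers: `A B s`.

A = 24^18 mod 31  (bits of 18 = 10010)
  bit 0 = 1: r = r^2 * 24 mod 31 = 1^2 * 24 = 1*24 = 24
  bit 1 = 0: r = r^2 mod 31 = 24^2 = 18
  bit 2 = 0: r = r^2 mod 31 = 18^2 = 14
  bit 3 = 1: r = r^2 * 24 mod 31 = 14^2 * 24 = 10*24 = 23
  bit 4 = 0: r = r^2 mod 31 = 23^2 = 2
  -> A = 2
B = 24^16 mod 31  (bits of 16 = 10000)
  bit 0 = 1: r = r^2 * 24 mod 31 = 1^2 * 24 = 1*24 = 24
  bit 1 = 0: r = r^2 mod 31 = 24^2 = 18
  bit 2 = 0: r = r^2 mod 31 = 18^2 = 14
  bit 3 = 0: r = r^2 mod 31 = 14^2 = 10
  bit 4 = 0: r = r^2 mod 31 = 10^2 = 7
  -> B = 7
s = B^a = 7^18 mod 31  (bits of 18 = 10010)
  bit 0 = 1: r = r^2 * 7 mod 31 = 1^2 * 7 = 1*7 = 7
  bit 1 = 0: r = r^2 mod 31 = 7^2 = 18
  bit 2 = 0: r = r^2 mod 31 = 18^2 = 14
  bit 3 = 1: r = r^2 * 7 mod 31 = 14^2 * 7 = 10*7 = 8
  bit 4 = 0: r = r^2 mod 31 = 8^2 = 2
  -> s = B^a = 2

Answer: 2 7 2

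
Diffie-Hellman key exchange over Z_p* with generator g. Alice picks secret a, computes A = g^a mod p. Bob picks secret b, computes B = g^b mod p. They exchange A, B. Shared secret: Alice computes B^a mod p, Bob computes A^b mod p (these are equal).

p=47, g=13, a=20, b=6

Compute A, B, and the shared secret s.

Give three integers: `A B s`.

A = 13^20 mod 47  (bits of 20 = 10100)
  bit 0 = 1: r = r^2 * 13 mod 47 = 1^2 * 13 = 1*13 = 13
  bit 1 = 0: r = r^2 mod 47 = 13^2 = 28
  bit 2 = 1: r = r^2 * 13 mod 47 = 28^2 * 13 = 32*13 = 40
  bit 3 = 0: r = r^2 mod 47 = 40^2 = 2
  bit 4 = 0: r = r^2 mod 47 = 2^2 = 4
  -> A = 4
B = 13^6 mod 47  (bits of 6 = 110)
  bit 0 = 1: r = r^2 * 13 mod 47 = 1^2 * 13 = 1*13 = 13
  bit 1 = 1: r = r^2 * 13 mod 47 = 13^2 * 13 = 28*13 = 35
  bit 2 = 0: r = r^2 mod 47 = 35^2 = 3
  -> B = 3
s = B^a = 3^20 mod 47  (bits of 20 = 10100)
  bit 0 = 1: r = r^2 * 3 mod 47 = 1^2 * 3 = 1*3 = 3
  bit 1 = 0: r = r^2 mod 47 = 3^2 = 9
  bit 2 = 1: r = r^2 * 3 mod 47 = 9^2 * 3 = 34*3 = 8
  bit 3 = 0: r = r^2 mod 47 = 8^2 = 17
  bit 4 = 0: r = r^2 mod 47 = 17^2 = 7
  -> s = B^a = 7

Answer: 4 3 7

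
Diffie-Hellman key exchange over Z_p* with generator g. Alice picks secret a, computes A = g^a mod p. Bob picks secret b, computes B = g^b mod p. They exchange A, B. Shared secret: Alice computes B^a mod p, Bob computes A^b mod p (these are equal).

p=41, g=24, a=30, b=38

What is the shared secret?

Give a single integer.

Answer: 40

Derivation:
A = 24^30 mod 41  (bits of 30 = 11110)
  bit 0 = 1: r = r^2 * 24 mod 41 = 1^2 * 24 = 1*24 = 24
  bit 1 = 1: r = r^2 * 24 mod 41 = 24^2 * 24 = 2*24 = 7
  bit 2 = 1: r = r^2 * 24 mod 41 = 7^2 * 24 = 8*24 = 28
  bit 3 = 1: r = r^2 * 24 mod 41 = 28^2 * 24 = 5*24 = 38
  bit 4 = 0: r = r^2 mod 41 = 38^2 = 9
  -> A = 9
B = 24^38 mod 41  (bits of 38 = 100110)
  bit 0 = 1: r = r^2 * 24 mod 41 = 1^2 * 24 = 1*24 = 24
  bit 1 = 0: r = r^2 mod 41 = 24^2 = 2
  bit 2 = 0: r = r^2 mod 41 = 2^2 = 4
  bit 3 = 1: r = r^2 * 24 mod 41 = 4^2 * 24 = 16*24 = 15
  bit 4 = 1: r = r^2 * 24 mod 41 = 15^2 * 24 = 20*24 = 29
  bit 5 = 0: r = r^2 mod 41 = 29^2 = 21
  -> B = 21
s = B^a = 21^30 mod 41  (bits of 30 = 11110)
  bit 0 = 1: r = r^2 * 21 mod 41 = 1^2 * 21 = 1*21 = 21
  bit 1 = 1: r = r^2 * 21 mod 41 = 21^2 * 21 = 31*21 = 36
  bit 2 = 1: r = r^2 * 21 mod 41 = 36^2 * 21 = 25*21 = 33
  bit 3 = 1: r = r^2 * 21 mod 41 = 33^2 * 21 = 23*21 = 32
  bit 4 = 0: r = r^2 mod 41 = 32^2 = 40
  -> s = B^a = 40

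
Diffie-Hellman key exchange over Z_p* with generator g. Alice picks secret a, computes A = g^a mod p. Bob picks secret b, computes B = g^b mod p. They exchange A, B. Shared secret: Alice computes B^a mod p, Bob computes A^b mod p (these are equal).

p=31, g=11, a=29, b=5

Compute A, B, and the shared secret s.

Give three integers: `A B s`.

Answer: 17 6 26

Derivation:
A = 11^29 mod 31  (bits of 29 = 11101)
  bit 0 = 1: r = r^2 * 11 mod 31 = 1^2 * 11 = 1*11 = 11
  bit 1 = 1: r = r^2 * 11 mod 31 = 11^2 * 11 = 28*11 = 29
  bit 2 = 1: r = r^2 * 11 mod 31 = 29^2 * 11 = 4*11 = 13
  bit 3 = 0: r = r^2 mod 31 = 13^2 = 14
  bit 4 = 1: r = r^2 * 11 mod 31 = 14^2 * 11 = 10*11 = 17
  -> A = 17
B = 11^5 mod 31  (bits of 5 = 101)
  bit 0 = 1: r = r^2 * 11 mod 31 = 1^2 * 11 = 1*11 = 11
  bit 1 = 0: r = r^2 mod 31 = 11^2 = 28
  bit 2 = 1: r = r^2 * 11 mod 31 = 28^2 * 11 = 9*11 = 6
  -> B = 6
s = B^a = 6^29 mod 31  (bits of 29 = 11101)
  bit 0 = 1: r = r^2 * 6 mod 31 = 1^2 * 6 = 1*6 = 6
  bit 1 = 1: r = r^2 * 6 mod 31 = 6^2 * 6 = 5*6 = 30
  bit 2 = 1: r = r^2 * 6 mod 31 = 30^2 * 6 = 1*6 = 6
  bit 3 = 0: r = r^2 mod 31 = 6^2 = 5
  bit 4 = 1: r = r^2 * 6 mod 31 = 5^2 * 6 = 25*6 = 26
  -> s = B^a = 26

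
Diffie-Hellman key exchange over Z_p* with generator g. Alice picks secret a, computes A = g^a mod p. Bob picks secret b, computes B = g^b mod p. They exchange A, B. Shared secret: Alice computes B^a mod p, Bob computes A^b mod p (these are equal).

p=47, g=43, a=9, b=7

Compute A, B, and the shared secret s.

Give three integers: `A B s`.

A = 43^9 mod 47  (bits of 9 = 1001)
  bit 0 = 1: r = r^2 * 43 mod 47 = 1^2 * 43 = 1*43 = 43
  bit 1 = 0: r = r^2 mod 47 = 43^2 = 16
  bit 2 = 0: r = r^2 mod 47 = 16^2 = 21
  bit 3 = 1: r = r^2 * 43 mod 47 = 21^2 * 43 = 18*43 = 22
  -> A = 22
B = 43^7 mod 47  (bits of 7 = 111)
  bit 0 = 1: r = r^2 * 43 mod 47 = 1^2 * 43 = 1*43 = 43
  bit 1 = 1: r = r^2 * 43 mod 47 = 43^2 * 43 = 16*43 = 30
  bit 2 = 1: r = r^2 * 43 mod 47 = 30^2 * 43 = 7*43 = 19
  -> B = 19
s = B^a = 19^9 mod 47  (bits of 9 = 1001)
  bit 0 = 1: r = r^2 * 19 mod 47 = 1^2 * 19 = 1*19 = 19
  bit 1 = 0: r = r^2 mod 47 = 19^2 = 32
  bit 2 = 0: r = r^2 mod 47 = 32^2 = 37
  bit 3 = 1: r = r^2 * 19 mod 47 = 37^2 * 19 = 6*19 = 20
  -> s = B^a = 20

Answer: 22 19 20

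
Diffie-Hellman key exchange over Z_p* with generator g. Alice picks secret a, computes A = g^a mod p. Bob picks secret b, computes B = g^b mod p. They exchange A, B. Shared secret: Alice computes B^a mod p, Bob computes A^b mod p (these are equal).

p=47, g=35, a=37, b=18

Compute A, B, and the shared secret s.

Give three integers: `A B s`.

A = 35^37 mod 47  (bits of 37 = 100101)
  bit 0 = 1: r = r^2 * 35 mod 47 = 1^2 * 35 = 1*35 = 35
  bit 1 = 0: r = r^2 mod 47 = 35^2 = 3
  bit 2 = 0: r = r^2 mod 47 = 3^2 = 9
  bit 3 = 1: r = r^2 * 35 mod 47 = 9^2 * 35 = 34*35 = 15
  bit 4 = 0: r = r^2 mod 47 = 15^2 = 37
  bit 5 = 1: r = r^2 * 35 mod 47 = 37^2 * 35 = 6*35 = 22
  -> A = 22
B = 35^18 mod 47  (bits of 18 = 10010)
  bit 0 = 1: r = r^2 * 35 mod 47 = 1^2 * 35 = 1*35 = 35
  bit 1 = 0: r = r^2 mod 47 = 35^2 = 3
  bit 2 = 0: r = r^2 mod 47 = 3^2 = 9
  bit 3 = 1: r = r^2 * 35 mod 47 = 9^2 * 35 = 34*35 = 15
  bit 4 = 0: r = r^2 mod 47 = 15^2 = 37
  -> B = 37
s = B^a = 37^37 mod 47  (bits of 37 = 100101)
  bit 0 = 1: r = r^2 * 37 mod 47 = 1^2 * 37 = 1*37 = 37
  bit 1 = 0: r = r^2 mod 47 = 37^2 = 6
  bit 2 = 0: r = r^2 mod 47 = 6^2 = 36
  bit 3 = 1: r = r^2 * 37 mod 47 = 36^2 * 37 = 27*37 = 12
  bit 4 = 0: r = r^2 mod 47 = 12^2 = 3
  bit 5 = 1: r = r^2 * 37 mod 47 = 3^2 * 37 = 9*37 = 4
  -> s = B^a = 4

Answer: 22 37 4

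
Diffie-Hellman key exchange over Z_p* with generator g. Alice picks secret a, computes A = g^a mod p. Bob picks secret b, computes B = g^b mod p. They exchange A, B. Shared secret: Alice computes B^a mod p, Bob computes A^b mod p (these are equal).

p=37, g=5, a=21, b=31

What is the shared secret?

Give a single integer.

A = 5^21 mod 37  (bits of 21 = 10101)
  bit 0 = 1: r = r^2 * 5 mod 37 = 1^2 * 5 = 1*5 = 5
  bit 1 = 0: r = r^2 mod 37 = 5^2 = 25
  bit 2 = 1: r = r^2 * 5 mod 37 = 25^2 * 5 = 33*5 = 17
  bit 3 = 0: r = r^2 mod 37 = 17^2 = 30
  bit 4 = 1: r = r^2 * 5 mod 37 = 30^2 * 5 = 12*5 = 23
  -> A = 23
B = 5^31 mod 37  (bits of 31 = 11111)
  bit 0 = 1: r = r^2 * 5 mod 37 = 1^2 * 5 = 1*5 = 5
  bit 1 = 1: r = r^2 * 5 mod 37 = 5^2 * 5 = 25*5 = 14
  bit 2 = 1: r = r^2 * 5 mod 37 = 14^2 * 5 = 11*5 = 18
  bit 3 = 1: r = r^2 * 5 mod 37 = 18^2 * 5 = 28*5 = 29
  bit 4 = 1: r = r^2 * 5 mod 37 = 29^2 * 5 = 27*5 = 24
  -> B = 24
s = B^a = 24^21 mod 37  (bits of 21 = 10101)
  bit 0 = 1: r = r^2 * 24 mod 37 = 1^2 * 24 = 1*24 = 24
  bit 1 = 0: r = r^2 mod 37 = 24^2 = 21
  bit 2 = 1: r = r^2 * 24 mod 37 = 21^2 * 24 = 34*24 = 2
  bit 3 = 0: r = r^2 mod 37 = 2^2 = 4
  bit 4 = 1: r = r^2 * 24 mod 37 = 4^2 * 24 = 16*24 = 14
  -> s = B^a = 14

Answer: 14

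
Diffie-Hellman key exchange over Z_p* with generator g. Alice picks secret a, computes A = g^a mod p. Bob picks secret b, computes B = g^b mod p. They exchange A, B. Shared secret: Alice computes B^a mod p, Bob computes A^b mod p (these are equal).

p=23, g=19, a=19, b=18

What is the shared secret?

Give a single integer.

Answer: 4

Derivation:
A = 19^19 mod 23  (bits of 19 = 10011)
  bit 0 = 1: r = r^2 * 19 mod 23 = 1^2 * 19 = 1*19 = 19
  bit 1 = 0: r = r^2 mod 23 = 19^2 = 16
  bit 2 = 0: r = r^2 mod 23 = 16^2 = 3
  bit 3 = 1: r = r^2 * 19 mod 23 = 3^2 * 19 = 9*19 = 10
  bit 4 = 1: r = r^2 * 19 mod 23 = 10^2 * 19 = 8*19 = 14
  -> A = 14
B = 19^18 mod 23  (bits of 18 = 10010)
  bit 0 = 1: r = r^2 * 19 mod 23 = 1^2 * 19 = 1*19 = 19
  bit 1 = 0: r = r^2 mod 23 = 19^2 = 16
  bit 2 = 0: r = r^2 mod 23 = 16^2 = 3
  bit 3 = 1: r = r^2 * 19 mod 23 = 3^2 * 19 = 9*19 = 10
  bit 4 = 0: r = r^2 mod 23 = 10^2 = 8
  -> B = 8
s = B^a = 8^19 mod 23  (bits of 19 = 10011)
  bit 0 = 1: r = r^2 * 8 mod 23 = 1^2 * 8 = 1*8 = 8
  bit 1 = 0: r = r^2 mod 23 = 8^2 = 18
  bit 2 = 0: r = r^2 mod 23 = 18^2 = 2
  bit 3 = 1: r = r^2 * 8 mod 23 = 2^2 * 8 = 4*8 = 9
  bit 4 = 1: r = r^2 * 8 mod 23 = 9^2 * 8 = 12*8 = 4
  -> s = B^a = 4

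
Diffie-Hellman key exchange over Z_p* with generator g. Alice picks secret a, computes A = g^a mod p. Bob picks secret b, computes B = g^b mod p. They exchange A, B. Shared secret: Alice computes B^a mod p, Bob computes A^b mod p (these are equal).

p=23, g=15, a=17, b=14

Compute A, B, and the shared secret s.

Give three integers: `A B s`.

Answer: 10 6 12

Derivation:
A = 15^17 mod 23  (bits of 17 = 10001)
  bit 0 = 1: r = r^2 * 15 mod 23 = 1^2 * 15 = 1*15 = 15
  bit 1 = 0: r = r^2 mod 23 = 15^2 = 18
  bit 2 = 0: r = r^2 mod 23 = 18^2 = 2
  bit 3 = 0: r = r^2 mod 23 = 2^2 = 4
  bit 4 = 1: r = r^2 * 15 mod 23 = 4^2 * 15 = 16*15 = 10
  -> A = 10
B = 15^14 mod 23  (bits of 14 = 1110)
  bit 0 = 1: r = r^2 * 15 mod 23 = 1^2 * 15 = 1*15 = 15
  bit 1 = 1: r = r^2 * 15 mod 23 = 15^2 * 15 = 18*15 = 17
  bit 2 = 1: r = r^2 * 15 mod 23 = 17^2 * 15 = 13*15 = 11
  bit 3 = 0: r = r^2 mod 23 = 11^2 = 6
  -> B = 6
s = B^a = 6^17 mod 23  (bits of 17 = 10001)
  bit 0 = 1: r = r^2 * 6 mod 23 = 1^2 * 6 = 1*6 = 6
  bit 1 = 0: r = r^2 mod 23 = 6^2 = 13
  bit 2 = 0: r = r^2 mod 23 = 13^2 = 8
  bit 3 = 0: r = r^2 mod 23 = 8^2 = 18
  bit 4 = 1: r = r^2 * 6 mod 23 = 18^2 * 6 = 2*6 = 12
  -> s = B^a = 12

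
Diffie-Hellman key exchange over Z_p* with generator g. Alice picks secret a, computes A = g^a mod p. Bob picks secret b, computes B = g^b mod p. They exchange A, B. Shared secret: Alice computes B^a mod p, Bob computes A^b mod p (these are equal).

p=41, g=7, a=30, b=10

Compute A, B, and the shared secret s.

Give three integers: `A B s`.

A = 7^30 mod 41  (bits of 30 = 11110)
  bit 0 = 1: r = r^2 * 7 mod 41 = 1^2 * 7 = 1*7 = 7
  bit 1 = 1: r = r^2 * 7 mod 41 = 7^2 * 7 = 8*7 = 15
  bit 2 = 1: r = r^2 * 7 mod 41 = 15^2 * 7 = 20*7 = 17
  bit 3 = 1: r = r^2 * 7 mod 41 = 17^2 * 7 = 2*7 = 14
  bit 4 = 0: r = r^2 mod 41 = 14^2 = 32
  -> A = 32
B = 7^10 mod 41  (bits of 10 = 1010)
  bit 0 = 1: r = r^2 * 7 mod 41 = 1^2 * 7 = 1*7 = 7
  bit 1 = 0: r = r^2 mod 41 = 7^2 = 8
  bit 2 = 1: r = r^2 * 7 mod 41 = 8^2 * 7 = 23*7 = 38
  bit 3 = 0: r = r^2 mod 41 = 38^2 = 9
  -> B = 9
s = B^a = 9^30 mod 41  (bits of 30 = 11110)
  bit 0 = 1: r = r^2 * 9 mod 41 = 1^2 * 9 = 1*9 = 9
  bit 1 = 1: r = r^2 * 9 mod 41 = 9^2 * 9 = 40*9 = 32
  bit 2 = 1: r = r^2 * 9 mod 41 = 32^2 * 9 = 40*9 = 32
  bit 3 = 1: r = r^2 * 9 mod 41 = 32^2 * 9 = 40*9 = 32
  bit 4 = 0: r = r^2 mod 41 = 32^2 = 40
  -> s = B^a = 40

Answer: 32 9 40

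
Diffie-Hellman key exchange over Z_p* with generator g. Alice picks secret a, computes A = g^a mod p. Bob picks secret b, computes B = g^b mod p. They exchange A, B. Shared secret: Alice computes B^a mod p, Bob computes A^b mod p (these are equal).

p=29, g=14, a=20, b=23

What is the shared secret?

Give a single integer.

Answer: 25

Derivation:
A = 14^20 mod 29  (bits of 20 = 10100)
  bit 0 = 1: r = r^2 * 14 mod 29 = 1^2 * 14 = 1*14 = 14
  bit 1 = 0: r = r^2 mod 29 = 14^2 = 22
  bit 2 = 1: r = r^2 * 14 mod 29 = 22^2 * 14 = 20*14 = 19
  bit 3 = 0: r = r^2 mod 29 = 19^2 = 13
  bit 4 = 0: r = r^2 mod 29 = 13^2 = 24
  -> A = 24
B = 14^23 mod 29  (bits of 23 = 10111)
  bit 0 = 1: r = r^2 * 14 mod 29 = 1^2 * 14 = 1*14 = 14
  bit 1 = 0: r = r^2 mod 29 = 14^2 = 22
  bit 2 = 1: r = r^2 * 14 mod 29 = 22^2 * 14 = 20*14 = 19
  bit 3 = 1: r = r^2 * 14 mod 29 = 19^2 * 14 = 13*14 = 8
  bit 4 = 1: r = r^2 * 14 mod 29 = 8^2 * 14 = 6*14 = 26
  -> B = 26
s = B^a = 26^20 mod 29  (bits of 20 = 10100)
  bit 0 = 1: r = r^2 * 26 mod 29 = 1^2 * 26 = 1*26 = 26
  bit 1 = 0: r = r^2 mod 29 = 26^2 = 9
  bit 2 = 1: r = r^2 * 26 mod 29 = 9^2 * 26 = 23*26 = 18
  bit 3 = 0: r = r^2 mod 29 = 18^2 = 5
  bit 4 = 0: r = r^2 mod 29 = 5^2 = 25
  -> s = B^a = 25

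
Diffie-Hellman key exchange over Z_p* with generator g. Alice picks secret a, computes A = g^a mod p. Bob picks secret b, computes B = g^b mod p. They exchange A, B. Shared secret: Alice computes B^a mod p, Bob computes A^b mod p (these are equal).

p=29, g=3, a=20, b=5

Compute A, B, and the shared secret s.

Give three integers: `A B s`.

A = 3^20 mod 29  (bits of 20 = 10100)
  bit 0 = 1: r = r^2 * 3 mod 29 = 1^2 * 3 = 1*3 = 3
  bit 1 = 0: r = r^2 mod 29 = 3^2 = 9
  bit 2 = 1: r = r^2 * 3 mod 29 = 9^2 * 3 = 23*3 = 11
  bit 3 = 0: r = r^2 mod 29 = 11^2 = 5
  bit 4 = 0: r = r^2 mod 29 = 5^2 = 25
  -> A = 25
B = 3^5 mod 29  (bits of 5 = 101)
  bit 0 = 1: r = r^2 * 3 mod 29 = 1^2 * 3 = 1*3 = 3
  bit 1 = 0: r = r^2 mod 29 = 3^2 = 9
  bit 2 = 1: r = r^2 * 3 mod 29 = 9^2 * 3 = 23*3 = 11
  -> B = 11
s = B^a = 11^20 mod 29  (bits of 20 = 10100)
  bit 0 = 1: r = r^2 * 11 mod 29 = 1^2 * 11 = 1*11 = 11
  bit 1 = 0: r = r^2 mod 29 = 11^2 = 5
  bit 2 = 1: r = r^2 * 11 mod 29 = 5^2 * 11 = 25*11 = 14
  bit 3 = 0: r = r^2 mod 29 = 14^2 = 22
  bit 4 = 0: r = r^2 mod 29 = 22^2 = 20
  -> s = B^a = 20

Answer: 25 11 20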